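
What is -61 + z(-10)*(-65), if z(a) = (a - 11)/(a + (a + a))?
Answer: -213/2 ≈ -106.50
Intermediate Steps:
z(a) = (-11 + a)/(3*a) (z(a) = (-11 + a)/(a + 2*a) = (-11 + a)/((3*a)) = (-11 + a)*(1/(3*a)) = (-11 + a)/(3*a))
-61 + z(-10)*(-65) = -61 + ((1/3)*(-11 - 10)/(-10))*(-65) = -61 + ((1/3)*(-1/10)*(-21))*(-65) = -61 + (7/10)*(-65) = -61 - 91/2 = -213/2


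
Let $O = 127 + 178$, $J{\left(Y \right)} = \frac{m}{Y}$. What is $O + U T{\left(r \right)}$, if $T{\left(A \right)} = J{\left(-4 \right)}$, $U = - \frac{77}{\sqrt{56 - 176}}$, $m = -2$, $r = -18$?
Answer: $305 + \frac{77 i \sqrt{30}}{120} \approx 305.0 + 3.5146 i$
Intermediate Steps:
$U = \frac{77 i \sqrt{30}}{60}$ ($U = - \frac{77}{\sqrt{-120}} = - \frac{77}{2 i \sqrt{30}} = - 77 \left(- \frac{i \sqrt{30}}{60}\right) = \frac{77 i \sqrt{30}}{60} \approx 7.0291 i$)
$J{\left(Y \right)} = - \frac{2}{Y}$
$T{\left(A \right)} = \frac{1}{2}$ ($T{\left(A \right)} = - \frac{2}{-4} = \left(-2\right) \left(- \frac{1}{4}\right) = \frac{1}{2}$)
$O = 305$
$O + U T{\left(r \right)} = 305 + \frac{77 i \sqrt{30}}{60} \cdot \frac{1}{2} = 305 + \frac{77 i \sqrt{30}}{120}$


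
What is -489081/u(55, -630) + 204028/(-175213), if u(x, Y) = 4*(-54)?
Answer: 28549759735/12615336 ≈ 2263.1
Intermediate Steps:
u(x, Y) = -216
-489081/u(55, -630) + 204028/(-175213) = -489081/(-216) + 204028/(-175213) = -489081*(-1/216) + 204028*(-1/175213) = 163027/72 - 204028/175213 = 28549759735/12615336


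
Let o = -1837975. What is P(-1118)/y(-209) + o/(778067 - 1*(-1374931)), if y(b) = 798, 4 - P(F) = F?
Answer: 158159951/286348734 ≈ 0.55233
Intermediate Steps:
P(F) = 4 - F
P(-1118)/y(-209) + o/(778067 - 1*(-1374931)) = (4 - 1*(-1118))/798 - 1837975/(778067 - 1*(-1374931)) = (4 + 1118)*(1/798) - 1837975/(778067 + 1374931) = 1122*(1/798) - 1837975/2152998 = 187/133 - 1837975*1/2152998 = 187/133 - 1837975/2152998 = 158159951/286348734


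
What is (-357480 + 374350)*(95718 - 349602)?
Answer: -4283023080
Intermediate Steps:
(-357480 + 374350)*(95718 - 349602) = 16870*(-253884) = -4283023080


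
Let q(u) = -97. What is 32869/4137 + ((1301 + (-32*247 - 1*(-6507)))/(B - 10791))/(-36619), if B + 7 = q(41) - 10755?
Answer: 13029293587999/1639909592475 ≈ 7.9451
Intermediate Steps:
B = -10859 (B = -7 + (-97 - 10755) = -7 - 10852 = -10859)
32869/4137 + ((1301 + (-32*247 - 1*(-6507)))/(B - 10791))/(-36619) = 32869/4137 + ((1301 + (-32*247 - 1*(-6507)))/(-10859 - 10791))/(-36619) = 32869*(1/4137) + ((1301 + (-7904 + 6507))/(-21650))*(-1/36619) = 32869/4137 + ((1301 - 1397)*(-1/21650))*(-1/36619) = 32869/4137 - 96*(-1/21650)*(-1/36619) = 32869/4137 + (48/10825)*(-1/36619) = 32869/4137 - 48/396400675 = 13029293587999/1639909592475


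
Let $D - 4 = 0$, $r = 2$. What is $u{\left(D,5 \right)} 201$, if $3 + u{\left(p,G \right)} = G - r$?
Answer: $0$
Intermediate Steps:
$D = 4$ ($D = 4 + 0 = 4$)
$u{\left(p,G \right)} = -5 + G$ ($u{\left(p,G \right)} = -3 + \left(G - 2\right) = -3 + \left(-2 + G\right) = -5 + G$)
$u{\left(D,5 \right)} 201 = \left(-5 + 5\right) 201 = 0 \cdot 201 = 0$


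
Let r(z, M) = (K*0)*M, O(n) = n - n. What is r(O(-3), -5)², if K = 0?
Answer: 0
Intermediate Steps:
O(n) = 0
r(z, M) = 0 (r(z, M) = (0*0)*M = 0*M = 0)
r(O(-3), -5)² = 0² = 0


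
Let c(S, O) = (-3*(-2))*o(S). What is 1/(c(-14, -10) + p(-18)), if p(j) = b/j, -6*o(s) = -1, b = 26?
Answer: -9/4 ≈ -2.2500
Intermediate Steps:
o(s) = ⅙ (o(s) = -⅙*(-1) = ⅙)
c(S, O) = 1 (c(S, O) = -3*(-2)*(⅙) = 6*(⅙) = 1)
p(j) = 26/j
1/(c(-14, -10) + p(-18)) = 1/(1 + 26/(-18)) = 1/(1 + 26*(-1/18)) = 1/(1 - 13/9) = 1/(-4/9) = -9/4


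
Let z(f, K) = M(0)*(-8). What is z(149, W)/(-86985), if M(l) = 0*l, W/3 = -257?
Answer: 0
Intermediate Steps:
W = -771 (W = 3*(-257) = -771)
M(l) = 0
z(f, K) = 0 (z(f, K) = 0*(-8) = 0)
z(149, W)/(-86985) = 0/(-86985) = 0*(-1/86985) = 0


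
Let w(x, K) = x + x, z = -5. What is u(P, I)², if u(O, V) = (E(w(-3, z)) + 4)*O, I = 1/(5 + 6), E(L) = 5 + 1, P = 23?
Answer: 52900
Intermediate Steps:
w(x, K) = 2*x
E(L) = 6
I = 1/11 ≈ 0.090909
u(O, V) = 10*O (u(O, V) = (6 + 4)*O = 10*O)
u(P, I)² = (10*23)² = 230² = 52900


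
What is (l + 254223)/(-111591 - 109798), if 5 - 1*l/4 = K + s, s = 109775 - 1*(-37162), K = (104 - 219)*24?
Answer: 322465/221389 ≈ 1.4566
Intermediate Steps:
K = -2760 (K = -115*24 = -2760)
s = 146937 (s = 109775 + 37162 = 146937)
l = -576688 (l = 20 - 4*(-2760 + 146937) = 20 - 4*144177 = 20 - 576708 = -576688)
(l + 254223)/(-111591 - 109798) = (-576688 + 254223)/(-111591 - 109798) = -322465/(-221389) = -322465*(-1/221389) = 322465/221389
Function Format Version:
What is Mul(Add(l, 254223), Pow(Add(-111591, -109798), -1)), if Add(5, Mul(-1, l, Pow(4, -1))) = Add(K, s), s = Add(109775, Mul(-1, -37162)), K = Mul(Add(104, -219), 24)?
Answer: Rational(322465, 221389) ≈ 1.4566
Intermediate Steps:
K = -2760 (K = Mul(-115, 24) = -2760)
s = 146937 (s = Add(109775, 37162) = 146937)
l = -576688 (l = Add(20, Mul(-4, Add(-2760, 146937))) = Add(20, Mul(-4, 144177)) = Add(20, -576708) = -576688)
Mul(Add(l, 254223), Pow(Add(-111591, -109798), -1)) = Mul(Add(-576688, 254223), Pow(Add(-111591, -109798), -1)) = Mul(-322465, Pow(-221389, -1)) = Mul(-322465, Rational(-1, 221389)) = Rational(322465, 221389)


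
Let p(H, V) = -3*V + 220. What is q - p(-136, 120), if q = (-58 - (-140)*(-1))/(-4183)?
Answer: 585818/4183 ≈ 140.05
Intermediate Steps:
p(H, V) = 220 - 3*V
q = 198/4183 (q = (-58 - 28*5)*(-1/4183) = (-58 - 140)*(-1/4183) = -198*(-1/4183) = 198/4183 ≈ 0.047334)
q - p(-136, 120) = 198/4183 - (220 - 3*120) = 198/4183 - (220 - 360) = 198/4183 - 1*(-140) = 198/4183 + 140 = 585818/4183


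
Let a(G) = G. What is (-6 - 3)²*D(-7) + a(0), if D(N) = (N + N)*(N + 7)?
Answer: 0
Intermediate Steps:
D(N) = 2*N*(7 + N) (D(N) = (2*N)*(7 + N) = 2*N*(7 + N))
(-6 - 3)²*D(-7) + a(0) = (-6 - 3)²*(2*(-7)*(7 - 7)) + 0 = (-9)²*(2*(-7)*0) + 0 = 81*0 + 0 = 0 + 0 = 0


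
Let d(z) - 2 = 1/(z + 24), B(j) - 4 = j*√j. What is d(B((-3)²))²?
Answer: 12321/3025 ≈ 4.0731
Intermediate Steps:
B(j) = 4 + j^(3/2) (B(j) = 4 + j*√j = 4 + j^(3/2))
d(z) = 2 + 1/(24 + z) (d(z) = 2 + 1/(z + 24) = 2 + 1/(24 + z))
d(B((-3)²))² = ((49 + 2*(4 + ((-3)²)^(3/2)))/(24 + (4 + ((-3)²)^(3/2))))² = ((49 + 2*(4 + 9^(3/2)))/(24 + (4 + 9^(3/2))))² = ((49 + 2*(4 + 27))/(24 + (4 + 27)))² = ((49 + 2*31)/(24 + 31))² = ((49 + 62)/55)² = ((1/55)*111)² = (111/55)² = 12321/3025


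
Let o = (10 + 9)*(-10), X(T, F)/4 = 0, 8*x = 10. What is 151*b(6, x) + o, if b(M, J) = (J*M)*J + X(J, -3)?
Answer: 9805/8 ≈ 1225.6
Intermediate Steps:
x = 5/4 (x = (⅛)*10 = 5/4 ≈ 1.2500)
X(T, F) = 0 (X(T, F) = 4*0 = 0)
b(M, J) = M*J² (b(M, J) = (J*M)*J + 0 = M*J² + 0 = M*J²)
o = -190 (o = 19*(-10) = -190)
151*b(6, x) + o = 151*(6*(5/4)²) - 190 = 151*(6*(25/16)) - 190 = 151*(75/8) - 190 = 11325/8 - 190 = 9805/8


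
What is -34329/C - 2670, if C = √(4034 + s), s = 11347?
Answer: -2670 - 11443*√1709/1709 ≈ -2946.8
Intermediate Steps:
C = 3*√1709 (C = √(4034 + 11347) = √15381 = 3*√1709 ≈ 124.02)
-34329/C - 2670 = -34329*√1709/5127 - 2670 = -11443*√1709/1709 - 2670 = -2670 - 11443*√1709/1709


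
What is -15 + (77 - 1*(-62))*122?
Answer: 16943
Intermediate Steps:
-15 + (77 - 1*(-62))*122 = -15 + (77 + 62)*122 = -15 + 139*122 = -15 + 16958 = 16943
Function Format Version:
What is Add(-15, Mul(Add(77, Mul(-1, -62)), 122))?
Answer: 16943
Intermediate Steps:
Add(-15, Mul(Add(77, Mul(-1, -62)), 122)) = Add(-15, Mul(Add(77, 62), 122)) = Add(-15, Mul(139, 122)) = Add(-15, 16958) = 16943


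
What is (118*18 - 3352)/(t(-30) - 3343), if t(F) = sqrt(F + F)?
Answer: 4105204/11175709 + 2456*I*sqrt(15)/11175709 ≈ 0.36733 + 0.00085114*I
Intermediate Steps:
t(F) = sqrt(2)*sqrt(F) (t(F) = sqrt(2*F) = sqrt(2)*sqrt(F))
(118*18 - 3352)/(t(-30) - 3343) = (118*18 - 3352)/(sqrt(2)*sqrt(-30) - 3343) = (2124 - 3352)/(sqrt(2)*(I*sqrt(30)) - 3343) = -1228/(2*I*sqrt(15) - 3343) = -1228/(-3343 + 2*I*sqrt(15))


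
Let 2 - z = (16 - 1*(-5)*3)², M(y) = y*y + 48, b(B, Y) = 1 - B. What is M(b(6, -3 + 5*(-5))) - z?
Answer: 1032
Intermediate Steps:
M(y) = 48 + y² (M(y) = y² + 48 = 48 + y²)
z = -959 (z = 2 - (16 - 1*(-5)*3)² = 2 - (16 + 5*3)² = 2 - (16 + 15)² = 2 - 1*31² = 2 - 1*961 = 2 - 961 = -959)
M(b(6, -3 + 5*(-5))) - z = (48 + (1 - 1*6)²) - 1*(-959) = (48 + (1 - 6)²) + 959 = (48 + (-5)²) + 959 = (48 + 25) + 959 = 73 + 959 = 1032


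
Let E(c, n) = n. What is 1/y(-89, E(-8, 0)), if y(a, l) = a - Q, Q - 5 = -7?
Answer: -1/87 ≈ -0.011494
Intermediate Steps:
Q = -2 (Q = 5 - 7 = -2)
y(a, l) = 2 + a (y(a, l) = a - 1*(-2) = a + 2 = 2 + a)
1/y(-89, E(-8, 0)) = 1/(2 - 89) = 1/(-87) = -1/87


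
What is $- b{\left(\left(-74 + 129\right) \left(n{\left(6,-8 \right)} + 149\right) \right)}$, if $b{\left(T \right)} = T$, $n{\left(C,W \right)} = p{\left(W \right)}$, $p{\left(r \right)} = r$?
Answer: $-7755$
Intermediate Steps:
$n{\left(C,W \right)} = W$
$- b{\left(\left(-74 + 129\right) \left(n{\left(6,-8 \right)} + 149\right) \right)} = - \left(-74 + 129\right) \left(-8 + 149\right) = - 55 \cdot 141 = \left(-1\right) 7755 = -7755$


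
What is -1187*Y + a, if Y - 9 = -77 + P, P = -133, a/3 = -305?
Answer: 237672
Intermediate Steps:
a = -915 (a = 3*(-305) = -915)
Y = -201 (Y = 9 + (-77 - 133) = 9 - 210 = -201)
-1187*Y + a = -1187*(-201) - 915 = 238587 - 915 = 237672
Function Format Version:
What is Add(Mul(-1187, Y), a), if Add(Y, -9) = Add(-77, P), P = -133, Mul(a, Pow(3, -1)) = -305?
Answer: 237672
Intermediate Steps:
a = -915 (a = Mul(3, -305) = -915)
Y = -201 (Y = Add(9, Add(-77, -133)) = Add(9, -210) = -201)
Add(Mul(-1187, Y), a) = Add(Mul(-1187, -201), -915) = Add(238587, -915) = 237672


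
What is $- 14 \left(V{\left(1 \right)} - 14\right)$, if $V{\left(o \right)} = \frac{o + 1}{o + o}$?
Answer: $182$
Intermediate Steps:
$V{\left(o \right)} = \frac{1 + o}{2 o}$
$- 14 \left(V{\left(1 \right)} - 14\right) = - 14 \left(\frac{1 + 1}{2 \cdot 1} - 14\right) = - 14 \left(\frac{1}{2} \cdot 1 \cdot 2 - 14\right) = - 14 \left(1 - 14\right) = \left(-14\right) \left(-13\right) = 182$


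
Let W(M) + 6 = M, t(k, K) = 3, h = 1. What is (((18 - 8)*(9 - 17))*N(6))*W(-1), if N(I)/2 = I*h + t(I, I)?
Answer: 10080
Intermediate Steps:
W(M) = -6 + M
N(I) = 6 + 2*I (N(I) = 2*(I*1 + 3) = 2*(I + 3) = 2*(3 + I) = 6 + 2*I)
(((18 - 8)*(9 - 17))*N(6))*W(-1) = (((18 - 8)*(9 - 17))*(6 + 2*6))*(-6 - 1) = ((10*(-8))*(6 + 12))*(-7) = -80*18*(-7) = -1440*(-7) = 10080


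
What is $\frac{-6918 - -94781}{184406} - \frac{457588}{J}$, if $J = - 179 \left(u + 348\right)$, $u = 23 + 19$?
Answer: $\frac{45257844379}{6436691430} \approx 7.0312$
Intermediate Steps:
$u = 42$
$J = -69810$ ($J = - 179 \left(42 + 348\right) = \left(-179\right) 390 = -69810$)
$\frac{-6918 - -94781}{184406} - \frac{457588}{J} = \frac{-6918 - -94781}{184406} - \frac{457588}{-69810} = \left(-6918 + 94781\right) \frac{1}{184406} - - \frac{228794}{34905} = 87863 \cdot \frac{1}{184406} + \frac{228794}{34905} = \frac{87863}{184406} + \frac{228794}{34905} = \frac{45257844379}{6436691430}$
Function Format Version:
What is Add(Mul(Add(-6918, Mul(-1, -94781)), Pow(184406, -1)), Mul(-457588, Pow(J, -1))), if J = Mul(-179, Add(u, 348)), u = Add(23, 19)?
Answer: Rational(45257844379, 6436691430) ≈ 7.0312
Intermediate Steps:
u = 42
J = -69810 (J = Mul(-179, Add(42, 348)) = Mul(-179, 390) = -69810)
Add(Mul(Add(-6918, Mul(-1, -94781)), Pow(184406, -1)), Mul(-457588, Pow(J, -1))) = Add(Mul(Add(-6918, Mul(-1, -94781)), Pow(184406, -1)), Mul(-457588, Pow(-69810, -1))) = Add(Mul(Add(-6918, 94781), Rational(1, 184406)), Mul(-457588, Rational(-1, 69810))) = Add(Mul(87863, Rational(1, 184406)), Rational(228794, 34905)) = Add(Rational(87863, 184406), Rational(228794, 34905)) = Rational(45257844379, 6436691430)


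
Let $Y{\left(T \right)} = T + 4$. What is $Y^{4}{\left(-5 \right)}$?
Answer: $1$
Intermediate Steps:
$Y{\left(T \right)} = 4 + T$
$Y^{4}{\left(-5 \right)} = \left(4 - 5\right)^{4} = \left(-1\right)^{4} = 1$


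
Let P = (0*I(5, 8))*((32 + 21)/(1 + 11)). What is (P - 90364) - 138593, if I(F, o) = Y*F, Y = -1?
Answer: -228957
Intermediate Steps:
I(F, o) = -F
P = 0 (P = (0*(-1*5))*((32 + 21)/(1 + 11)) = (0*(-5))*(53/12) = 0*(53*(1/12)) = 0*(53/12) = 0)
(P - 90364) - 138593 = (0 - 90364) - 138593 = -90364 - 138593 = -228957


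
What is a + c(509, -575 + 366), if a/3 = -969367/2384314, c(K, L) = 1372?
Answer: 3268370707/2384314 ≈ 1370.8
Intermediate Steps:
a = -2908101/2384314 (a = 3*(-969367/2384314) = -2908101/2384314 ≈ -1.2197)
a + c(509, -575 + 366) = -2908101/2384314 + 1372 = 3268370707/2384314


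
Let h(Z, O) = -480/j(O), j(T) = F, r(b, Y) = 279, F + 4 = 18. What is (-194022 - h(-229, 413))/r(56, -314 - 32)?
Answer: -452638/651 ≈ -695.30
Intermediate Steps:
F = 14 (F = -4 + 18 = 14)
j(T) = 14
h(Z, O) = -240/7 (h(Z, O) = -480/14 = -480*1/14 = -240/7)
(-194022 - h(-229, 413))/r(56, -314 - 32) = (-194022 - 1*(-240/7))/279 = (-194022 + 240/7)*(1/279) = -1357914/7*1/279 = -452638/651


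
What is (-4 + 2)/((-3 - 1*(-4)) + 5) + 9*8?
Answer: 215/3 ≈ 71.667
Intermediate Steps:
(-4 + 2)/((-3 - 1*(-4)) + 5) + 9*8 = -2/((-3 + 4) + 5) + 72 = -2/(1 + 5) + 72 = -2/6 + 72 = -2*1/6 + 72 = -1/3 + 72 = 215/3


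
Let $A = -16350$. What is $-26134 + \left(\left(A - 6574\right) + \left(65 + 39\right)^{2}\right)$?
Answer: $-38242$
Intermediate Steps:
$-26134 + \left(\left(A - 6574\right) + \left(65 + 39\right)^{2}\right) = -26134 + \left(\left(-16350 - 6574\right) + \left(65 + 39\right)^{2}\right) = -26134 - \left(22924 - 104^{2}\right) = -26134 + \left(-22924 + 10816\right) = -26134 - 12108 = -38242$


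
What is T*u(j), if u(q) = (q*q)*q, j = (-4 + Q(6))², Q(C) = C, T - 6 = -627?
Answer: -39744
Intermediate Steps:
T = -621 (T = 6 - 627 = -621)
j = 4 (j = (-4 + 6)² = 2² = 4)
u(q) = q³ (u(q) = q²*q = q³)
T*u(j) = -621*4³ = -621*64 = -39744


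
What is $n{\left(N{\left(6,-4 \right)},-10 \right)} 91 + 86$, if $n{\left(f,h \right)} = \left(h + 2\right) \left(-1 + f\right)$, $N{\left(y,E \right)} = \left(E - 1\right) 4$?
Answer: $15374$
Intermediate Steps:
$N{\left(y,E \right)} = -4 + 4 E$ ($N{\left(y,E \right)} = \left(-1 + E\right) 4 = -4 + 4 E$)
$n{\left(f,h \right)} = \left(-1 + f\right) \left(2 + h\right)$ ($n{\left(f,h \right)} = \left(2 + h\right) \left(-1 + f\right) = \left(-1 + f\right) \left(2 + h\right)$)
$n{\left(N{\left(6,-4 \right)},-10 \right)} 91 + 86 = \left(-2 - -10 + 2 \left(-4 + 4 \left(-4\right)\right) + \left(-4 + 4 \left(-4\right)\right) \left(-10\right)\right) 91 + 86 = \left(-2 + 10 + 2 \left(-4 - 16\right) + \left(-4 - 16\right) \left(-10\right)\right) 91 + 86 = \left(-2 + 10 + 2 \left(-20\right) - -200\right) 91 + 86 = \left(-2 + 10 - 40 + 200\right) 91 + 86 = 168 \cdot 91 + 86 = 15288 + 86 = 15374$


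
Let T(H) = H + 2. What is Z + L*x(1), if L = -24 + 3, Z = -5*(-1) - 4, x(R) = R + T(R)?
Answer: -83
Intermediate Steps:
T(H) = 2 + H
x(R) = 2 + 2*R (x(R) = R + (2 + R) = 2 + 2*R)
Z = 1 (Z = 5 - 4 = 1)
L = -21
Z + L*x(1) = 1 - 21*(2 + 2*1) = 1 - 21*(2 + 2) = 1 - 21*4 = 1 - 84 = -83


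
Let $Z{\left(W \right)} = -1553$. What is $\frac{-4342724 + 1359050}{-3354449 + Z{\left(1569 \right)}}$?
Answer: $\frac{1491837}{1678001} \approx 0.88906$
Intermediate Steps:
$\frac{-4342724 + 1359050}{-3354449 + Z{\left(1569 \right)}} = \frac{-4342724 + 1359050}{-3354449 - 1553} = - \frac{2983674}{-3356002} = \left(-2983674\right) \left(- \frac{1}{3356002}\right) = \frac{1491837}{1678001}$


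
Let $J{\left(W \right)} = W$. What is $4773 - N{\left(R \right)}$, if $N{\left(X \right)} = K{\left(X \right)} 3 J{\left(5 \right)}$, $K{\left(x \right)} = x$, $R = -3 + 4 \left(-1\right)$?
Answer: $4878$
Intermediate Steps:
$R = -7$ ($R = -3 - 4 = -7$)
$N{\left(X \right)} = 15 X$ ($N{\left(X \right)} = X 3 \cdot 5 = 3 X 5 = 15 X$)
$4773 - N{\left(R \right)} = 4773 - 15 \left(-7\right) = 4773 - -105 = 4773 + 105 = 4878$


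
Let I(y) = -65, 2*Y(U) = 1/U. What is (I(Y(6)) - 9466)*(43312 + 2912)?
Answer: -440560944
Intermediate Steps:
Y(U) = 1/(2*U)
(I(Y(6)) - 9466)*(43312 + 2912) = (-65 - 9466)*(43312 + 2912) = -9531*46224 = -440560944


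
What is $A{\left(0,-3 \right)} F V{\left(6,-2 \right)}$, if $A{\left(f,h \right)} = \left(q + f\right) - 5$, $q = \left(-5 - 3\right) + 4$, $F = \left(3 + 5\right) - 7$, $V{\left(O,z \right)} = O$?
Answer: $-54$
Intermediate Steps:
$F = 1$ ($F = 8 - 7 = 1$)
$q = -4$ ($q = -8 + 4 = -4$)
$A{\left(f,h \right)} = -9 + f$ ($A{\left(f,h \right)} = \left(-4 + f\right) - 5 = -9 + f$)
$A{\left(0,-3 \right)} F V{\left(6,-2 \right)} = \left(-9 + 0\right) 1 \cdot 6 = \left(-9\right) 1 \cdot 6 = \left(-9\right) 6 = -54$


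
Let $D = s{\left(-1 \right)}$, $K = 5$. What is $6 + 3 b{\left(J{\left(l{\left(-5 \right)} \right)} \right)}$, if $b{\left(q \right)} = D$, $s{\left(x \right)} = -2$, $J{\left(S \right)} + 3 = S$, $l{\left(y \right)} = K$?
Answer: $0$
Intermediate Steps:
$l{\left(y \right)} = 5$
$J{\left(S \right)} = -3 + S$
$D = -2$
$b{\left(q \right)} = -2$
$6 + 3 b{\left(J{\left(l{\left(-5 \right)} \right)} \right)} = 6 + 3 \left(-2\right) = 6 - 6 = 0$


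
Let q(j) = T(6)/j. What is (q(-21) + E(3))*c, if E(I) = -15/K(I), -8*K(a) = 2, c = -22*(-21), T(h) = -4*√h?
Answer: 27720 + 88*√6 ≈ 27936.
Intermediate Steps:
c = 462
K(a) = -¼ (K(a) = -⅛*2 = -¼)
E(I) = 60 (E(I) = -15/(-¼) = -15*(-4) = 60)
q(j) = -4*√6/j (q(j) = (-4*√6)/j = -4*√6/j)
(q(-21) + E(3))*c = (-4*√6/(-21) + 60)*462 = (-4*√6*(-1/21) + 60)*462 = (4*√6/21 + 60)*462 = (60 + 4*√6/21)*462 = 27720 + 88*√6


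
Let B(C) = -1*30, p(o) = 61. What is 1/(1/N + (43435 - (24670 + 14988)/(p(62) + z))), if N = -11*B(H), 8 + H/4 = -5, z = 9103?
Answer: 4785/207815782 ≈ 2.3025e-5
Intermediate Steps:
H = -52 (H = -32 + 4*(-5) = -32 - 20 = -52)
B(C) = -30
N = 330 (N = -11*(-30) = 330)
1/(1/N + (43435 - (24670 + 14988)/(p(62) + z))) = 1/(1/330 + (43435 - (24670 + 14988)/(61 + 9103))) = 1/(1/330 + (43435 - 39658/9164)) = 1/(1/330 + (43435 - 1*251/58)) = 1/(1/330 + (43435 - 251/58)) = 1/(1/330 + 2518979/58) = 1/(207815782/4785) = 4785/207815782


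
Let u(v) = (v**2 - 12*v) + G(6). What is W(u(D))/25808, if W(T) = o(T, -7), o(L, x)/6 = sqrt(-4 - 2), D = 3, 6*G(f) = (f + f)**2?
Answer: 3*I*sqrt(6)/12904 ≈ 0.00056947*I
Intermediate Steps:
G(f) = 2*f**2/3 (G(f) = (f + f)**2/6 = (2*f)**2/6 = (4*f**2)/6 = 2*f**2/3)
u(v) = 24 + v**2 - 12*v (u(v) = (v**2 - 12*v) + (2/3)*6**2 = (v**2 - 12*v) + (2/3)*36 = (v**2 - 12*v) + 24 = 24 + v**2 - 12*v)
o(L, x) = 6*I*sqrt(6) (o(L, x) = 6*sqrt(-4 - 2) = 6*sqrt(-6) = 6*(I*sqrt(6)) = 6*I*sqrt(6))
W(T) = 6*I*sqrt(6)
W(u(D))/25808 = (6*I*sqrt(6))/25808 = (6*I*sqrt(6))*(1/25808) = 3*I*sqrt(6)/12904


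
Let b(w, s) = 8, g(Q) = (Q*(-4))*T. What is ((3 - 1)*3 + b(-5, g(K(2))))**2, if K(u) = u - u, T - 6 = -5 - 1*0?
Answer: 196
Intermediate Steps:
T = 1 (T = 6 + (-5 - 1*0) = 6 + (-5 + 0) = 6 - 5 = 1)
K(u) = 0
g(Q) = -4*Q (g(Q) = (Q*(-4))*1 = -4*Q*1 = -4*Q)
((3 - 1)*3 + b(-5, g(K(2))))**2 = ((3 - 1)*3 + 8)**2 = (2*3 + 8)**2 = (6 + 8)**2 = 14**2 = 196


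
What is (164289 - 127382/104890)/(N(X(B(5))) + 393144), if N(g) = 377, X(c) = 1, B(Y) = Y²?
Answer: 8616072914/20638208845 ≈ 0.41748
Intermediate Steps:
(164289 - 127382/104890)/(N(X(B(5))) + 393144) = (164289 - 127382/104890)/(377 + 393144) = (164289 - 127382*1/104890)/393521 = (164289 - 63691/52445)*(1/393521) = (8616072914/52445)*(1/393521) = 8616072914/20638208845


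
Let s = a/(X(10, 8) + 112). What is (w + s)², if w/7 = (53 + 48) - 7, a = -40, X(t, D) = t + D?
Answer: 73102500/169 ≈ 4.3256e+5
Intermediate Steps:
X(t, D) = D + t
w = 658 (w = 7*((53 + 48) - 7) = 7*(101 - 7) = 7*94 = 658)
s = -4/13 (s = -40/((8 + 10) + 112) = -40/(18 + 112) = -40/130 = -40*1/130 = -4/13 ≈ -0.30769)
(w + s)² = (658 - 4/13)² = (8550/13)² = 73102500/169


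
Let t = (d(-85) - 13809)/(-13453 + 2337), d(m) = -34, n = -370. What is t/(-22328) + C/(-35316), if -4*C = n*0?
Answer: -13843/248198048 ≈ -5.5774e-5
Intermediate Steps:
C = 0 (C = -(-185)*0/2 = -¼*0 = 0)
t = 13843/11116 (t = (-34 - 13809)/(-13453 + 2337) = -13843/(-11116) = -13843*(-1/11116) = 13843/11116 ≈ 1.2453)
t/(-22328) + C/(-35316) = (13843/11116)/(-22328) + 0/(-35316) = (13843/11116)*(-1/22328) + 0*(-1/35316) = -13843/248198048 + 0 = -13843/248198048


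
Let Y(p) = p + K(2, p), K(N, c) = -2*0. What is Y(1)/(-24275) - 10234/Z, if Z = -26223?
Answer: 248404127/636563325 ≈ 0.39023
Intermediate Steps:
K(N, c) = 0
Y(p) = p (Y(p) = p + 0 = p)
Y(1)/(-24275) - 10234/Z = 1/(-24275) - 10234/(-26223) = 1*(-1/24275) - 10234*(-1/26223) = -1/24275 + 10234/26223 = 248404127/636563325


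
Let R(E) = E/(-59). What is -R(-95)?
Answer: -95/59 ≈ -1.6102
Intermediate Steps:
R(E) = -E/59 (R(E) = E*(-1/59) = -E/59)
-R(-95) = -(-1)*(-95)/59 = -1*95/59 = -95/59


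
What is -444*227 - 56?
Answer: -100844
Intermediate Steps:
-444*227 - 56 = -100788 - 56 = -100844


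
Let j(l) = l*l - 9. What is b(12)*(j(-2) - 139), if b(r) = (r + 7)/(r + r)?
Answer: -114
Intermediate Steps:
j(l) = -9 + l² (j(l) = l² - 9 = -9 + l²)
b(r) = (7 + r)/(2*r) (b(r) = (7 + r)/((2*r)) = (7 + r)*(1/(2*r)) = (7 + r)/(2*r))
b(12)*(j(-2) - 139) = ((½)*(7 + 12)/12)*((-9 + (-2)²) - 139) = ((½)*(1/12)*19)*((-9 + 4) - 139) = 19*(-5 - 139)/24 = (19/24)*(-144) = -114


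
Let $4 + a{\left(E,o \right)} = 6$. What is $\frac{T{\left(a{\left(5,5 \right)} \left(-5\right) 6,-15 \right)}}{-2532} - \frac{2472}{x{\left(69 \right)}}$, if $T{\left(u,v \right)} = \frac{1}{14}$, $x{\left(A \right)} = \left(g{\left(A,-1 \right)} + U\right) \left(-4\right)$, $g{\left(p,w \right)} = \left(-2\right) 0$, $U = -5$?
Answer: $- \frac{21906869}{177240} \approx -123.6$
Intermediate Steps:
$a{\left(E,o \right)} = 2$ ($a{\left(E,o \right)} = -4 + 6 = 2$)
$g{\left(p,w \right)} = 0$
$x{\left(A \right)} = 20$ ($x{\left(A \right)} = \left(0 - 5\right) \left(-4\right) = \left(-5\right) \left(-4\right) = 20$)
$T{\left(u,v \right)} = \frac{1}{14}$
$\frac{T{\left(a{\left(5,5 \right)} \left(-5\right) 6,-15 \right)}}{-2532} - \frac{2472}{x{\left(69 \right)}} = \frac{1}{14 \left(-2532\right)} - \frac{2472}{20} = \frac{1}{14} \left(- \frac{1}{2532}\right) - \frac{618}{5} = - \frac{1}{35448} - \frac{618}{5} = - \frac{21906869}{177240}$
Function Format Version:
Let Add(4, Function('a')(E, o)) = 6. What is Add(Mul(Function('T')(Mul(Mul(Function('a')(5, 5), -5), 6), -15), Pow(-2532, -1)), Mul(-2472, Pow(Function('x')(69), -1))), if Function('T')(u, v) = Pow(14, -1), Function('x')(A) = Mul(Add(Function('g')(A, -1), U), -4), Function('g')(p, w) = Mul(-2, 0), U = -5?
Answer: Rational(-21906869, 177240) ≈ -123.60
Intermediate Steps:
Function('a')(E, o) = 2 (Function('a')(E, o) = Add(-4, 6) = 2)
Function('g')(p, w) = 0
Function('x')(A) = 20 (Function('x')(A) = Mul(Add(0, -5), -4) = Mul(-5, -4) = 20)
Function('T')(u, v) = Rational(1, 14)
Add(Mul(Function('T')(Mul(Mul(Function('a')(5, 5), -5), 6), -15), Pow(-2532, -1)), Mul(-2472, Pow(Function('x')(69), -1))) = Add(Mul(Rational(1, 14), Pow(-2532, -1)), Mul(-2472, Pow(20, -1))) = Add(Mul(Rational(1, 14), Rational(-1, 2532)), Mul(-2472, Rational(1, 20))) = Add(Rational(-1, 35448), Rational(-618, 5)) = Rational(-21906869, 177240)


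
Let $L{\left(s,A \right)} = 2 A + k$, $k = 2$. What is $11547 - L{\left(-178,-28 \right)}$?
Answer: $11601$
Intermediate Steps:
$L{\left(s,A \right)} = 2 + 2 A$ ($L{\left(s,A \right)} = 2 A + 2 = 2 + 2 A$)
$11547 - L{\left(-178,-28 \right)} = 11547 - \left(2 + 2 \left(-28\right)\right) = 11547 - \left(2 - 56\right) = 11547 - -54 = 11547 + 54 = 11601$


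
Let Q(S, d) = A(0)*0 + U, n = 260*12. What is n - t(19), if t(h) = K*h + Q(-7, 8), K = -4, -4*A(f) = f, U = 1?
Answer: 3195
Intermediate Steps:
n = 3120
A(f) = -f/4
Q(S, d) = 1 (Q(S, d) = -¼*0*0 + 1 = 0*0 + 1 = 0 + 1 = 1)
t(h) = 1 - 4*h (t(h) = -4*h + 1 = 1 - 4*h)
n - t(19) = 3120 - (1 - 4*19) = 3120 - (1 - 76) = 3120 - 1*(-75) = 3120 + 75 = 3195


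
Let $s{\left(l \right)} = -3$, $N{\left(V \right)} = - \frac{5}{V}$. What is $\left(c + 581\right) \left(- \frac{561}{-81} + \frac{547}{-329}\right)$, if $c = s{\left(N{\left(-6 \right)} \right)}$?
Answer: $\frac{27023812}{8883} \approx 3042.2$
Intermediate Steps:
$c = -3$
$\left(c + 581\right) \left(- \frac{561}{-81} + \frac{547}{-329}\right) = \left(-3 + 581\right) \left(- \frac{561}{-81} + \frac{547}{-329}\right) = 578 \left(\left(-561\right) \left(- \frac{1}{81}\right) + 547 \left(- \frac{1}{329}\right)\right) = 578 \left(\frac{187}{27} - \frac{547}{329}\right) = 578 \cdot \frac{46754}{8883} = \frac{27023812}{8883}$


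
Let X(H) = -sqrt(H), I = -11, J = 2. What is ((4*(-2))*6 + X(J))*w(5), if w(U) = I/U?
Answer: 528/5 + 11*sqrt(2)/5 ≈ 108.71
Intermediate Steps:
w(U) = -11/U
((4*(-2))*6 + X(J))*w(5) = ((4*(-2))*6 - sqrt(2))*(-11/5) = (-8*6 - sqrt(2))*(-11*1/5) = (-48 - sqrt(2))*(-11/5) = 528/5 + 11*sqrt(2)/5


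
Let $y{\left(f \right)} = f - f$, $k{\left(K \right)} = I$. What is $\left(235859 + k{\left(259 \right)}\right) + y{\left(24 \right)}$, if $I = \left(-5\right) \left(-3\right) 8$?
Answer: $235979$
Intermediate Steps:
$I = 120$ ($I = 15 \cdot 8 = 120$)
$k{\left(K \right)} = 120$
$y{\left(f \right)} = 0$
$\left(235859 + k{\left(259 \right)}\right) + y{\left(24 \right)} = \left(235859 + 120\right) + 0 = 235979 + 0 = 235979$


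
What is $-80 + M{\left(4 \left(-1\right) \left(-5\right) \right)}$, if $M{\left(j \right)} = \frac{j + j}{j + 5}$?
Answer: $- \frac{392}{5} \approx -78.4$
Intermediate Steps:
$M{\left(j \right)} = \frac{2 j}{5 + j}$
$-80 + M{\left(4 \left(-1\right) \left(-5\right) \right)} = -80 + \frac{2 \cdot 4 \left(-1\right) \left(-5\right)}{5 + 4 \left(-1\right) \left(-5\right)} = -80 + \frac{2 \left(\left(-4\right) \left(-5\right)\right)}{5 - -20} = -80 + 2 \cdot 20 \frac{1}{5 + 20} = -80 + 2 \cdot 20 \cdot \frac{1}{25} = -80 + \frac{8}{5} = - \frac{392}{5}$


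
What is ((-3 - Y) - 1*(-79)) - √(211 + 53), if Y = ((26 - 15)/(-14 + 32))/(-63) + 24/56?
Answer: 85709/1134 - 2*√66 ≈ 59.333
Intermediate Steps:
Y = 475/1134 (Y = (11/18)*(-1/63) + 24*(1/56) = (11*(1/18))*(-1/63) + 3/7 = (11/18)*(-1/63) + 3/7 = -11/1134 + 3/7 = 475/1134 ≈ 0.41887)
((-3 - Y) - 1*(-79)) - √(211 + 53) = ((-3 - 1*475/1134) - 1*(-79)) - √(211 + 53) = ((-3 - 475/1134) + 79) - √264 = (-3877/1134 + 79) - 2*√66 = 85709/1134 - 2*√66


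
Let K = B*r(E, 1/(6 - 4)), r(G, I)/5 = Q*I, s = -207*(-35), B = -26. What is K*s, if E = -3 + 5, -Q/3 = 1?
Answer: 1412775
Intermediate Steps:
Q = -3 (Q = -3*1 = -3)
E = 2
s = 7245
r(G, I) = -15*I (r(G, I) = 5*(-3*I) = -15*I)
K = 195 (K = -(-390)/(6 - 4) = -(-390)/2 = -26*(-15/2) = 195)
K*s = 195*7245 = 1412775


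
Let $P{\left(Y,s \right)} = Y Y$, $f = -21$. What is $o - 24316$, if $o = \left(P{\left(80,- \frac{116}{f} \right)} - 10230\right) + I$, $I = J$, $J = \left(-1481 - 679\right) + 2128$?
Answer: $-28178$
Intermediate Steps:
$J = -32$ ($J = -2160 + 2128 = -32$)
$I = -32$
$P{\left(Y,s \right)} = Y^{2}$
$o = -3862$ ($o = \left(80^{2} - 10230\right) - 32 = \left(6400 - 10230\right) - 32 = -3830 - 32 = -3862$)
$o - 24316 = -3862 - 24316 = -28178$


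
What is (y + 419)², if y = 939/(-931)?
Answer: 151437722500/866761 ≈ 1.7472e+5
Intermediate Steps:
y = -939/931 (y = 939*(-1/931) = -939/931 ≈ -1.0086)
(y + 419)² = (-939/931 + 419)² = (389150/931)² = 151437722500/866761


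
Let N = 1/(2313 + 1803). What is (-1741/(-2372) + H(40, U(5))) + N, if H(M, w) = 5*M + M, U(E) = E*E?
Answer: 293790601/1220394 ≈ 240.73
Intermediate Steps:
N = 1/4116 ≈ 0.00024295
U(E) = E²
H(M, w) = 6*M
(-1741/(-2372) + H(40, U(5))) + N = (-1741/(-2372) + 6*40) + 1/4116 = (-1741*(-1/2372) + 240) + 1/4116 = (1741/2372 + 240) + 1/4116 = 571021/2372 + 1/4116 = 293790601/1220394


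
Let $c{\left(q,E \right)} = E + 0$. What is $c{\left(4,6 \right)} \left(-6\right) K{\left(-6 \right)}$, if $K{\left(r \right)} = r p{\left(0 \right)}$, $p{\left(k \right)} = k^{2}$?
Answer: $0$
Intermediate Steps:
$K{\left(r \right)} = 0$ ($K{\left(r \right)} = r 0^{2} = r 0 = 0$)
$c{\left(q,E \right)} = E$
$c{\left(4,6 \right)} \left(-6\right) K{\left(-6 \right)} = 6 \left(-6\right) 0 = \left(-36\right) 0 = 0$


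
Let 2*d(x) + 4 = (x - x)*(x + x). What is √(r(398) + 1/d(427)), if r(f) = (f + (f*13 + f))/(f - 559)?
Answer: I*√3896522/322 ≈ 6.1303*I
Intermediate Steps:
d(x) = -2 (d(x) = -2 + ((x - x)*(x + x))/2 = -2 + (0*(2*x))/2 = -2 + (½)*0 = -2 + 0 = -2)
r(f) = 15*f/(-559 + f) (r(f) = (f + (13*f + f))/(-559 + f) = (f + 14*f)/(-559 + f) = (15*f)/(-559 + f) = 15*f/(-559 + f))
√(r(398) + 1/d(427)) = √(15*398/(-559 + 398) + 1/(-2)) = √(15*398/(-161) - ½) = √(15*398*(-1/161) - ½) = √(-5970/161 - ½) = √(-12101/322) = I*√3896522/322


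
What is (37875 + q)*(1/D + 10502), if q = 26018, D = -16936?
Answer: 11364128523803/16936 ≈ 6.7100e+8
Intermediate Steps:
(37875 + q)*(1/D + 10502) = (37875 + 26018)*(1/(-16936) + 10502) = 63893*(-1/16936 + 10502) = 63893*(177861871/16936) = 11364128523803/16936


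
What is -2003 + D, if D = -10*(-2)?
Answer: -1983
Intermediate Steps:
D = 20
-2003 + D = -2003 + 20 = -1983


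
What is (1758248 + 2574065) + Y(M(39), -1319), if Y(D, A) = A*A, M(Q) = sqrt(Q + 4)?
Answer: 6072074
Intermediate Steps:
M(Q) = sqrt(4 + Q)
Y(D, A) = A**2
(1758248 + 2574065) + Y(M(39), -1319) = (1758248 + 2574065) + (-1319)**2 = 4332313 + 1739761 = 6072074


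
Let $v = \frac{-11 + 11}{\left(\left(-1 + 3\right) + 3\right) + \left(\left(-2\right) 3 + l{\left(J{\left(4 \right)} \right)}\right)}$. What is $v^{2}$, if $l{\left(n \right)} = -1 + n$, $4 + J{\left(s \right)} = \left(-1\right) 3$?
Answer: $0$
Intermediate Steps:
$J{\left(s \right)} = -7$ ($J{\left(s \right)} = -4 - 3 = -7$)
$v = 0$ ($v = \frac{-11 + 11}{\left(\left(-1 + 3\right) + 3\right) - 14} = \frac{0}{\left(2 + 3\right) - 14} = \frac{0}{5 - 14} = \frac{0}{-9} = 0 \left(- \frac{1}{9}\right) = 0$)
$v^{2} = 0^{2} = 0$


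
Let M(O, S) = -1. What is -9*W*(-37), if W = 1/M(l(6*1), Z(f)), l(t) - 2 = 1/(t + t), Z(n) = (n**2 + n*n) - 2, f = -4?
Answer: -333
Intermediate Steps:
Z(n) = -2 + 2*n**2 (Z(n) = (n**2 + n**2) - 2 = 2*n**2 - 2 = -2 + 2*n**2)
l(t) = 2 + 1/(2*t) (l(t) = 2 + 1/(t + t) = 2 + 1/(2*t))
W = -1 (W = 1/(-1) = -1)
-9*W*(-37) = -9*(-1)*(-37) = 9*(-37) = -333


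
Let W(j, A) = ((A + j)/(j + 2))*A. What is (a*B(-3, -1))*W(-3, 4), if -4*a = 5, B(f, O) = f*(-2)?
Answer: 30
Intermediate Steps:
B(f, O) = -2*f
a = -5/4 (a = -¼*5 = -5/4 ≈ -1.2500)
W(j, A) = A*(A + j)/(2 + j) (W(j, A) = ((A + j)/(2 + j))*A = A*(A + j)/(2 + j))
(a*B(-3, -1))*W(-3, 4) = (-(-5)*(-3)/2)*(4*(4 - 3)/(2 - 3)) = (-5/4*6)*(4*1/(-1)) = -30*(-1) = -15/2*(-4) = 30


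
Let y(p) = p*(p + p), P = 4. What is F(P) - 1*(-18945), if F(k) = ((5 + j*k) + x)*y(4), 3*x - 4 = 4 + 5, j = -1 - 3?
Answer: 56195/3 ≈ 18732.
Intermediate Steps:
j = -4
y(p) = 2*p**2 (y(p) = p*(2*p) = 2*p**2)
x = 13/3 (x = 4/3 + (4 + 5)/3 = 4/3 + (1/3)*9 = 4/3 + 3 = 13/3 ≈ 4.3333)
F(k) = 896/3 - 128*k (F(k) = ((5 - 4*k) + 13/3)*(2*4**2) = (28/3 - 4*k)*(2*16) = (28/3 - 4*k)*32 = 896/3 - 128*k)
F(P) - 1*(-18945) = (896/3 - 128*4) - 1*(-18945) = (896/3 - 512) + 18945 = -640/3 + 18945 = 56195/3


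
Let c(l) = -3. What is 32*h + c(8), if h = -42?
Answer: -1347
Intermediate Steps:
32*h + c(8) = 32*(-42) - 3 = -1344 - 3 = -1347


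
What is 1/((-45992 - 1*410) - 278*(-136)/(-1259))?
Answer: -1259/58457926 ≈ -2.1537e-5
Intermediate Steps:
1/((-45992 - 1*410) - 278*(-136)/(-1259)) = 1/((-45992 - 410) + 37808*(-1/1259)) = 1/(-46402 - 37808/1259) = 1/(-58457926/1259) = -1259/58457926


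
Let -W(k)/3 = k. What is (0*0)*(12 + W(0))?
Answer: 0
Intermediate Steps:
W(k) = -3*k
(0*0)*(12 + W(0)) = (0*0)*(12 - 3*0) = 0*(12 + 0) = 0*12 = 0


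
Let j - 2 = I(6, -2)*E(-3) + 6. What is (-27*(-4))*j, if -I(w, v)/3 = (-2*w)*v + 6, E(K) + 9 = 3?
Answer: 59184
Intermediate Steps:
E(K) = -6 (E(K) = -9 + 3 = -6)
I(w, v) = -18 + 6*v*w (I(w, v) = -3*((-2*w)*v + 6) = -3*(-2*v*w + 6) = -3*(6 - 2*v*w) = -18 + 6*v*w)
j = 548 (j = 2 + ((-18 + 6*(-2)*6)*(-6) + 6) = 2 + ((-18 - 72)*(-6) + 6) = 2 + (-90*(-6) + 6) = 2 + (540 + 6) = 2 + 546 = 548)
(-27*(-4))*j = -27*(-4)*548 = 108*548 = 59184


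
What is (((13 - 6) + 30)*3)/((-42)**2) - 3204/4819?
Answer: -1705649/2833572 ≈ -0.60194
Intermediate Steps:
(((13 - 6) + 30)*3)/((-42)**2) - 3204/4819 = ((7 + 30)*3)/1764 - 3204*1/4819 = (37*3)*(1/1764) - 3204/4819 = 111*(1/1764) - 3204/4819 = 37/588 - 3204/4819 = -1705649/2833572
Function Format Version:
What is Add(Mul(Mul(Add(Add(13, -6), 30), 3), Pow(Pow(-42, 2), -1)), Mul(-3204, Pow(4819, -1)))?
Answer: Rational(-1705649, 2833572) ≈ -0.60194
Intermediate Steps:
Add(Mul(Mul(Add(Add(13, -6), 30), 3), Pow(Pow(-42, 2), -1)), Mul(-3204, Pow(4819, -1))) = Add(Mul(Mul(Add(7, 30), 3), Pow(1764, -1)), Mul(-3204, Rational(1, 4819))) = Add(Mul(Mul(37, 3), Rational(1, 1764)), Rational(-3204, 4819)) = Add(Mul(111, Rational(1, 1764)), Rational(-3204, 4819)) = Add(Rational(37, 588), Rational(-3204, 4819)) = Rational(-1705649, 2833572)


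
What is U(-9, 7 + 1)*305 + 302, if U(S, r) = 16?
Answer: 5182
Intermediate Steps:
U(-9, 7 + 1)*305 + 302 = 16*305 + 302 = 4880 + 302 = 5182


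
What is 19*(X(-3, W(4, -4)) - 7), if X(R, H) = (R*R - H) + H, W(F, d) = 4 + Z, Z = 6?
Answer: 38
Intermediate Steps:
W(F, d) = 10 (W(F, d) = 4 + 6 = 10)
X(R, H) = R² (X(R, H) = (R² - H) + H = R²)
19*(X(-3, W(4, -4)) - 7) = 19*((-3)² - 7) = 19*(9 - 7) = 19*2 = 38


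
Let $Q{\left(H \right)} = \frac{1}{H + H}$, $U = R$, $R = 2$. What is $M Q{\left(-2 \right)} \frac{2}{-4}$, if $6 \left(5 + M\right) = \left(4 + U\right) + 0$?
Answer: $- \frac{1}{2} \approx -0.5$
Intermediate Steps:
$U = 2$
$M = -4$ ($M = -5 + \frac{\left(4 + 2\right) + 0}{6} = -5 + \frac{6 + 0}{6} = -5 + \frac{1}{6} \cdot 6 = -5 + 1 = -4$)
$Q{\left(H \right)} = \frac{1}{2 H}$
$M Q{\left(-2 \right)} \frac{2}{-4} = - 4 \frac{1}{2 \left(-2\right)} \frac{2}{-4} = - 4 \cdot \frac{1}{2} \left(- \frac{1}{2}\right) 2 \left(- \frac{1}{4}\right) = \left(-4\right) \left(- \frac{1}{4}\right) \left(- \frac{1}{2}\right) = 1 \left(- \frac{1}{2}\right) = - \frac{1}{2}$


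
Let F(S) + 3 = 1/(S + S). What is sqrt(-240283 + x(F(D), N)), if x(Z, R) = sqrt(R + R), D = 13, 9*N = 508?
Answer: sqrt(-2162547 + 6*sqrt(254))/3 ≈ 490.18*I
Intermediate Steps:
N = 508/9 (N = (1/9)*508 = 508/9 ≈ 56.444)
F(S) = -3 + 1/(2*S) (F(S) = -3 + 1/(S + S) = -3 + 1/(2*S))
x(Z, R) = sqrt(2)*sqrt(R) (x(Z, R) = sqrt(2*R) = sqrt(2)*sqrt(R))
sqrt(-240283 + x(F(D), N)) = sqrt(-240283 + sqrt(2)*sqrt(508/9)) = sqrt(-240283 + sqrt(2)*(2*sqrt(127)/3)) = sqrt(-240283 + 2*sqrt(254)/3)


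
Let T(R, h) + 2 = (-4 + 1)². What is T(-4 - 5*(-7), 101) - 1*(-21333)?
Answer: 21340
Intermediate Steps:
T(R, h) = 7 (T(R, h) = -2 + (-4 + 1)² = -2 + (-3)² = -2 + 9 = 7)
T(-4 - 5*(-7), 101) - 1*(-21333) = 7 - 1*(-21333) = 7 + 21333 = 21340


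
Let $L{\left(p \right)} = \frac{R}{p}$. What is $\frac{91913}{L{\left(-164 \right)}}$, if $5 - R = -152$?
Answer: $- \frac{15073732}{157} \approx -96011.0$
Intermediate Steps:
$R = 157$ ($R = 5 - -152 = 5 + 152 = 157$)
$L{\left(p \right)} = \frac{157}{p}$
$\frac{91913}{L{\left(-164 \right)}} = \frac{91913}{157 \frac{1}{-164}} = \frac{91913}{157 \left(- \frac{1}{164}\right)} = \frac{91913}{- \frac{157}{164}} = 91913 \left(- \frac{164}{157}\right) = - \frac{15073732}{157}$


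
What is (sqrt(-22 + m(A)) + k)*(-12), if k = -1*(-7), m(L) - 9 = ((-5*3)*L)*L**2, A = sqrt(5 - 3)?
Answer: -84 - 12*I*sqrt(13 + 30*sqrt(2)) ≈ -84.0 - 89.339*I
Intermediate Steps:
A = sqrt(2) ≈ 1.4142
m(L) = 9 - 15*L**3 (m(L) = 9 + ((-5*3)*L)*L**2 = 9 + (-15*L)*L**2 = 9 - 15*L**3)
k = 7
(sqrt(-22 + m(A)) + k)*(-12) = (sqrt(-22 + (9 - 15*2*sqrt(2))) + 7)*(-12) = (sqrt(-22 + (9 - 30*sqrt(2))) + 7)*(-12) = (sqrt(-13 - 30*sqrt(2)) + 7)*(-12) = (7 + sqrt(-13 - 30*sqrt(2)))*(-12) = -84 - 12*sqrt(-13 - 30*sqrt(2))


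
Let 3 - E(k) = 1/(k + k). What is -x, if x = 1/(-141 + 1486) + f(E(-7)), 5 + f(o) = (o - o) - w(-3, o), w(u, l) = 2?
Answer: 9414/1345 ≈ 6.9993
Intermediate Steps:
E(k) = 3 - 1/(2*k) (E(k) = 3 - 1/(k + k) = 3 - 1/(2*k))
f(o) = -7 (f(o) = -5 + ((o - o) - 1*2) = -5 + (0 - 2) = -5 - 2 = -7)
x = -9414/1345 (x = 1/(-141 + 1486) - 7 = 1/1345 - 7 = -9414/1345 ≈ -6.9993)
-x = -1*(-9414/1345) = 9414/1345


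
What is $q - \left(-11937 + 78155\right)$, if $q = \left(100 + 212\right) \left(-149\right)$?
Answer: $-112706$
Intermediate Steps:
$q = -46488$ ($q = 312 \left(-149\right) = -46488$)
$q - \left(-11937 + 78155\right) = -46488 - \left(-11937 + 78155\right) = -46488 - 66218 = -112706$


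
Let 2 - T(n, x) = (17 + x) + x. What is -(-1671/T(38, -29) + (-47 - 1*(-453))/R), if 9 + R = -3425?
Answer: 2877836/73831 ≈ 38.979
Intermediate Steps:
T(n, x) = -15 - 2*x (T(n, x) = 2 - ((17 + x) + x) = 2 - (17 + 2*x) = 2 + (-17 - 2*x) = -15 - 2*x)
R = -3434 (R = -9 - 3425 = -3434)
-(-1671/T(38, -29) + (-47 - 1*(-453))/R) = -(-1671/(-15 - 2*(-29)) + (-47 - 1*(-453))/(-3434)) = -(-1671/(-15 + 58) + (-47 + 453)*(-1/3434)) = -(-1671/43 + 406*(-1/3434)) = -(-1671*1/43 - 203/1717) = -(-1671/43 - 203/1717) = -1*(-2877836/73831) = 2877836/73831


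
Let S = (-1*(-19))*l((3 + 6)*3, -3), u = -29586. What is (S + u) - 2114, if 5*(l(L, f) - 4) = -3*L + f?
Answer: -159716/5 ≈ -31943.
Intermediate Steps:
l(L, f) = 4 - 3*L/5 + f/5 (l(L, f) = 4 + (-3*L + f)/5 = 4 + (f - 3*L)/5 = 4 + (-3*L/5 + f/5) = 4 - 3*L/5 + f/5)
S = -1216/5 (S = (-1*(-19))*(4 - 3*(3 + 6)*3/5 + (1/5)*(-3)) = 19*(4 - 27*3/5 - 3/5) = 19*(4 - 3/5*27 - 3/5) = 19*(4 - 81/5 - 3/5) = 19*(-64/5) = -1216/5 ≈ -243.20)
(S + u) - 2114 = (-1216/5 - 29586) - 2114 = -149146/5 - 2114 = -159716/5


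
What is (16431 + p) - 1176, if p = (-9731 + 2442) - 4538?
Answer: 3428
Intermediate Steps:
p = -11827 (p = -7289 - 4538 = -11827)
(16431 + p) - 1176 = (16431 - 11827) - 1176 = 4604 - 1176 = 3428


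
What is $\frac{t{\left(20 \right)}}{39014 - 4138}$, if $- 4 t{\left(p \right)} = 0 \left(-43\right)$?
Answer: $0$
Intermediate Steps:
$t{\left(p \right)} = 0$ ($t{\left(p \right)} = - \frac{0 \left(-43\right)}{4} = \left(- \frac{1}{4}\right) 0 = 0$)
$\frac{t{\left(20 \right)}}{39014 - 4138} = \frac{0}{39014 - 4138} = \frac{0}{34876} = 0 \cdot \frac{1}{34876} = 0$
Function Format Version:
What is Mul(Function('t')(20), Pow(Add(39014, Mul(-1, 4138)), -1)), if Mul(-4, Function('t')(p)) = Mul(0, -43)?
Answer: 0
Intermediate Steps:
Function('t')(p) = 0 (Function('t')(p) = Mul(Rational(-1, 4), Mul(0, -43)) = Mul(Rational(-1, 4), 0) = 0)
Mul(Function('t')(20), Pow(Add(39014, Mul(-1, 4138)), -1)) = Mul(0, Pow(Add(39014, Mul(-1, 4138)), -1)) = Mul(0, Pow(Add(39014, -4138), -1)) = Mul(0, Pow(34876, -1)) = Mul(0, Rational(1, 34876)) = 0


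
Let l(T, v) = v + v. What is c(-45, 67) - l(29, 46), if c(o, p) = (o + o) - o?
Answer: -137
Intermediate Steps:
l(T, v) = 2*v
c(o, p) = o (c(o, p) = 2*o - o = o)
c(-45, 67) - l(29, 46) = -45 - 2*46 = -45 - 1*92 = -45 - 92 = -137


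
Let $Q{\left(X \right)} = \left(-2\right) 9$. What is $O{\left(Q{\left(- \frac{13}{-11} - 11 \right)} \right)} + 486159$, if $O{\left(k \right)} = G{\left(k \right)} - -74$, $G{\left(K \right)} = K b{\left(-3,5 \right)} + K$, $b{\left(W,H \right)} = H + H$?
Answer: $486035$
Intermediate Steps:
$b{\left(W,H \right)} = 2 H$
$G{\left(K \right)} = 11 K$ ($G{\left(K \right)} = K 2 \cdot 5 + K = K 10 + K = 10 K + K = 11 K$)
$Q{\left(X \right)} = -18$
$O{\left(k \right)} = 74 + 11 k$ ($O{\left(k \right)} = 11 k - -74 = 11 k + 74 = 74 + 11 k$)
$O{\left(Q{\left(- \frac{13}{-11} - 11 \right)} \right)} + 486159 = \left(74 + 11 \left(-18\right)\right) + 486159 = \left(74 - 198\right) + 486159 = -124 + 486159 = 486035$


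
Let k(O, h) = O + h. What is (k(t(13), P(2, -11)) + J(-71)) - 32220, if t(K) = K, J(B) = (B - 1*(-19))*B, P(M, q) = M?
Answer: -28513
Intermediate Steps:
J(B) = B*(19 + B) (J(B) = (B + 19)*B = (19 + B)*B = B*(19 + B))
(k(t(13), P(2, -11)) + J(-71)) - 32220 = ((13 + 2) - 71*(19 - 71)) - 32220 = (15 - 71*(-52)) - 32220 = (15 + 3692) - 32220 = 3707 - 32220 = -28513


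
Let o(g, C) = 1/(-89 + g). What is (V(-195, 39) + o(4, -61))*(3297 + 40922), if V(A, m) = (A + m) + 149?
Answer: -26354524/85 ≈ -3.1005e+5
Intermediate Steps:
V(A, m) = 149 + A + m
(V(-195, 39) + o(4, -61))*(3297 + 40922) = ((149 - 195 + 39) + 1/(-89 + 4))*(3297 + 40922) = (-7 + 1/(-85))*44219 = (-7 - 1/85)*44219 = -596/85*44219 = -26354524/85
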